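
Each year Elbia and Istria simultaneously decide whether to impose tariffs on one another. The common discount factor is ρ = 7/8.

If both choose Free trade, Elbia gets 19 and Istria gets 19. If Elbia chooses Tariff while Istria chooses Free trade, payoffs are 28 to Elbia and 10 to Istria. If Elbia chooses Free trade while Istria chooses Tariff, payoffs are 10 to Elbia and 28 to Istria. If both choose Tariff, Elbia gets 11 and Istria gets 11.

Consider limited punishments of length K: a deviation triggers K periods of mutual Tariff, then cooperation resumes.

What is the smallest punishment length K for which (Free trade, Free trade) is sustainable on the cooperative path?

2

Need Σ_{k=1}^{K} ρ^k ≥ (28−19)/(19−11) = 1.1250 at ρ = 7/8.
At K = 1 the sum is 0.8750 < 1.1250; at K = 2 it is 1.6406 ≥ 1.1250.
So the minimum punishment length is K = 2.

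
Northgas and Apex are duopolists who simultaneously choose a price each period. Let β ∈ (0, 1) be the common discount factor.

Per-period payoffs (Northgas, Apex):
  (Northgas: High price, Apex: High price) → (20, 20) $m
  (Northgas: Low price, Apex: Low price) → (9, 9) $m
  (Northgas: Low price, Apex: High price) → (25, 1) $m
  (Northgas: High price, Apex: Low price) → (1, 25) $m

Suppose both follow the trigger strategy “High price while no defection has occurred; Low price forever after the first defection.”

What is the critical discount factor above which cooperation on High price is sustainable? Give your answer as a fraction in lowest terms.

20/(1−β) ≥ 25 + 9β/(1−β)
20 ≥ 25 − 16β
β ≥ 5/16.

5/16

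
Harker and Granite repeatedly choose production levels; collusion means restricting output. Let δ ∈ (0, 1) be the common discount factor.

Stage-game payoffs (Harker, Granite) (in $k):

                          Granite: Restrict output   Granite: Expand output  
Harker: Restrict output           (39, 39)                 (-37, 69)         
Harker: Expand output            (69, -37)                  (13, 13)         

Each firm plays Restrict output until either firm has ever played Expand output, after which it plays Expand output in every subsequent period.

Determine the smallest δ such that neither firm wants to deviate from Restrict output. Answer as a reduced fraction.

39/(1−δ) ≥ 69 + 13δ/(1−δ)
39 ≥ 69 − 56δ
δ ≥ 30/56 = 15/28.

15/28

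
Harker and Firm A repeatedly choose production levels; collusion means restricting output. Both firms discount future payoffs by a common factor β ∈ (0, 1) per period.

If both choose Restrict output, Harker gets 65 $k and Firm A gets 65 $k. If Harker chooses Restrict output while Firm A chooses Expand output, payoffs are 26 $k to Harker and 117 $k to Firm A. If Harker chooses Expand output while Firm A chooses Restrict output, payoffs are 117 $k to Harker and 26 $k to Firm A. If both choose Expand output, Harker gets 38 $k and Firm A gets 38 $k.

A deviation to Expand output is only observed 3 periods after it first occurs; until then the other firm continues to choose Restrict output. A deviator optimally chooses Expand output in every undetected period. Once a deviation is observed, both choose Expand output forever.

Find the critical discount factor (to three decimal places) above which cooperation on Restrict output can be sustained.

The best deviation is to choose Expand output for all 3 undetected periods, earning 117 each, then 38 forever once detected.
Deviation value: 117(1−β^3)/(1−β) + 38β^3/(1−β); cooperation value: 65/(1−β).
IC: 65 ≥ 117(1−β^3) + 38β^3 = 117 − 79β^3.
So β^3 ≥ 52/79, giving β ≥ (52/79)^(1/3) ≈ 0.870.

0.870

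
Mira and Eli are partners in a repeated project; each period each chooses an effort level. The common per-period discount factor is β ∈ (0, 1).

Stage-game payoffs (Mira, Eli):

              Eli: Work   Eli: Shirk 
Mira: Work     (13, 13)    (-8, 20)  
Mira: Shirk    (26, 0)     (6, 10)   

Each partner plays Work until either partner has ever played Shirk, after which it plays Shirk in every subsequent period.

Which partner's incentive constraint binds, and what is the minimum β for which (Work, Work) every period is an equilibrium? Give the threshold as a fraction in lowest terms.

Mira: cooperation gives 13 each period; deviation gives 26 once then 6 forever.
  13/(1−β) ≥ 26 + 6β/(1−β) ⇒ β ≥ 13/20.
Eli: cooperation gives 13 each period; deviation gives 20 once then 10 forever.
  β ≥ 7/10.
Both must hold, so the binding constraint is Eli's: β ≥ 7/10.

Eli; β ≥ 7/10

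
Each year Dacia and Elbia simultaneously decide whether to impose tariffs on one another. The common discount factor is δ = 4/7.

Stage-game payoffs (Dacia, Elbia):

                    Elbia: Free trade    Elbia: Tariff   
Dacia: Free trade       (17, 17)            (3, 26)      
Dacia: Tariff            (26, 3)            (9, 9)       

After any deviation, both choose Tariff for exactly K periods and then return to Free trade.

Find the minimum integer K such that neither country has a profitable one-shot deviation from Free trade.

IC: δ(1−δ^K)/(1−δ) ≥ (26−17)/(17−9) = 9/8.
With δ = 4/7: need 1 − δ^K ≥ 9/8·(1−4/7)/(4/7), i.e. δ^K ≤ 0.1562.
Since (4/7)^3 = 0.1866 and (4/7)^4 = 0.1066, the smallest such K is 4.

4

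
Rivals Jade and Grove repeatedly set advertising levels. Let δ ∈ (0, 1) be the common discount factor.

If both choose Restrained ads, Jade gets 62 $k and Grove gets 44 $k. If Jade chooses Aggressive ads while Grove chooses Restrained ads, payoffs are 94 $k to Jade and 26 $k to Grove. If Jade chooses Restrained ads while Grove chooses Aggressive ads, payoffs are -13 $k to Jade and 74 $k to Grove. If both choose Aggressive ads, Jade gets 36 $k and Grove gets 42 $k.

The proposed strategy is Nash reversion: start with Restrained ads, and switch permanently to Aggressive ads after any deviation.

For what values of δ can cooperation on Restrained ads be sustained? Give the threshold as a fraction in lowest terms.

15/16

Jade's threshold: (94−62)/(94−36) = 16/29.
Grove's threshold: (74−44)/(74−42) = 15/16.
16/29 < 15/16, so Grove binds and δ* = 15/16.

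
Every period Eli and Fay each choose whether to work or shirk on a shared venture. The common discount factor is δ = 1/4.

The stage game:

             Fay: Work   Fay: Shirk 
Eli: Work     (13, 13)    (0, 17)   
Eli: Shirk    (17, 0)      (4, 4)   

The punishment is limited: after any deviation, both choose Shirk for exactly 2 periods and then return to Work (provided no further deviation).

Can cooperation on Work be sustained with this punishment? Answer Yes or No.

Comparing payoff streams over the 3 periods until play realigns: cooperate → 13(1+δ+…+δ^2); deviate → 17 + 4(δ+…+δ^2).
Cooperation is sustained iff (13−4)(δ+…+δ^2) ≥ 17−13.
δ+…+δ^2 = 1/4·(1−(1/4)^2)/(1−1/4) = 0.3125, and (17−13)/(13−4) = 0.4444.
0.3125 < 0.4444, so cooperation is not sustainable.

No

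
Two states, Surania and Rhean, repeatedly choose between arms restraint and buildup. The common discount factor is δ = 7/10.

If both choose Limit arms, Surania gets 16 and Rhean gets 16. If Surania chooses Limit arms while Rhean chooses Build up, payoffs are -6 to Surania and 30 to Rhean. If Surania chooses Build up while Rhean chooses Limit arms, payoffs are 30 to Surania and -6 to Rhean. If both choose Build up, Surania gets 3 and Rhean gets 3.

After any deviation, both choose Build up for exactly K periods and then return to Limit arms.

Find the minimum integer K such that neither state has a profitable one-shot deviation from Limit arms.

IC: δ(1−δ^K)/(1−δ) ≥ (30−16)/(16−3) = 14/13.
With δ = 7/10: need 1 − δ^K ≥ 14/13·(1−7/10)/(7/10), i.e. δ^K ≤ 0.5385.
Since (7/10)^1 = 0.7000 and (7/10)^2 = 0.4900, the smallest such K is 2.

2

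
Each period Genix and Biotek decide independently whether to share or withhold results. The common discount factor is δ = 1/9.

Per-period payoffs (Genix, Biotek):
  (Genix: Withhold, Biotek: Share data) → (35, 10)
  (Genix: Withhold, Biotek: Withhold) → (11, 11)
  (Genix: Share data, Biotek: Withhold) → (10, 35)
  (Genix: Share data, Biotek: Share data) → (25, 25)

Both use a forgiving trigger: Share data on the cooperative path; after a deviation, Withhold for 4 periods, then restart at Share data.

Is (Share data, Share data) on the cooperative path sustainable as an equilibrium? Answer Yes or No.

No

A one-shot deviation gives 35 now, then 11 for 4 periods, then back to 25.
Gain from deviating: (35−25) today; loss: (25−11) in each of the next 4 periods.
No-deviation condition: (25−11)(δ+…+δ^4) ≥ 35−25, i.e. δ+…+δ^4 ≥ 5/7.
At δ = 1/9: δ+…+δ^4 = 0.1250 < 0.7143.
So cooperation is not sustainable.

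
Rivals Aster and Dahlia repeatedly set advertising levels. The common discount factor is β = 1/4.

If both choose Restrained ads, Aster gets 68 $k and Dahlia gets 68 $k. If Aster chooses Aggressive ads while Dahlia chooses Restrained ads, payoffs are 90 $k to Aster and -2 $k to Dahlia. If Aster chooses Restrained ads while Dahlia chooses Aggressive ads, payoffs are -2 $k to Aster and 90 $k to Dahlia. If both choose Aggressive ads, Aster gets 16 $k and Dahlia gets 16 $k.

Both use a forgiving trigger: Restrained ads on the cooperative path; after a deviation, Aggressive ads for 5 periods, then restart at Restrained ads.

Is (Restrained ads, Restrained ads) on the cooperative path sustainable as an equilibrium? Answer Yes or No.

IC: β+…+β^5 ≥ (90−68)/(68−16) = 11/26.
At β = 1/4: partial sum = 0.3330 < 0.4231. Cooperation not sustainable.

No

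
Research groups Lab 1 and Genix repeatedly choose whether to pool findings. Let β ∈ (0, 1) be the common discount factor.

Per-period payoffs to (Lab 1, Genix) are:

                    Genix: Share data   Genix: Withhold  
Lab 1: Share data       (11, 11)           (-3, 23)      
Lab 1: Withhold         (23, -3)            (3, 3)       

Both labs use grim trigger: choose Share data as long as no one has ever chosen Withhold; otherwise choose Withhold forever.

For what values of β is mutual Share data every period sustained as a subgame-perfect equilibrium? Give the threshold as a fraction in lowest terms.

3/5

One-period gain from deviating is 23 − 11 = 12. The loss is 11 − 3 = 8 in every subsequent period, with present value 8·β/(1−β).
Deviation is unprofitable when 8·β/(1−β) ≥ 12, i.e. β/(1−β) ≥ 3/2.
Equivalently β ≥ 12/(12+8) = 3/5.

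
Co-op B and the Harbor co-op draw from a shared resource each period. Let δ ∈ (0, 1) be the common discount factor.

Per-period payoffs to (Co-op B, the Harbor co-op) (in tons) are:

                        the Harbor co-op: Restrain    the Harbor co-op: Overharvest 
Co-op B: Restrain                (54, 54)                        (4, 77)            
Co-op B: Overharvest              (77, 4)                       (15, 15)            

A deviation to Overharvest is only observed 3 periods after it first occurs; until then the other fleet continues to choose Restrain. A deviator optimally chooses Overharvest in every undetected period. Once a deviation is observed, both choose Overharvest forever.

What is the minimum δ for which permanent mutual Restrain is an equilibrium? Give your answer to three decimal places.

A deviator earns 77 for 3 periods, then 15 forever; cooperating earns 54 forever. Multiplying the IC by (1−δ):
54 ≥ 77(1−δ^3) + 15δ^3, so 62·δ^3 ≥ 23 and δ^3 ≥ 23/62.
δ ≥ (23/62)^(1/3) ≈ 0.719.

0.719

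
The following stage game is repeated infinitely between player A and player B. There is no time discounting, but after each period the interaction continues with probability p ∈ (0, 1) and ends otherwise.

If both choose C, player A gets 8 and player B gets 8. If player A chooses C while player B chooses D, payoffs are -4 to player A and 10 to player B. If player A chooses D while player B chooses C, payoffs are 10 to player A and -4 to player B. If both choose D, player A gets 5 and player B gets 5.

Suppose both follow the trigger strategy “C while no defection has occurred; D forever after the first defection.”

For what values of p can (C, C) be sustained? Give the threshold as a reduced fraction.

2/5

With no time discounting, the continuation probability p plays the role of the discount factor.
Grim-trigger IC: 8/(1−p) ≥ 10 + 5p/(1−p) ⇒ p ≥ (10−8)/(10−5) = 2/5.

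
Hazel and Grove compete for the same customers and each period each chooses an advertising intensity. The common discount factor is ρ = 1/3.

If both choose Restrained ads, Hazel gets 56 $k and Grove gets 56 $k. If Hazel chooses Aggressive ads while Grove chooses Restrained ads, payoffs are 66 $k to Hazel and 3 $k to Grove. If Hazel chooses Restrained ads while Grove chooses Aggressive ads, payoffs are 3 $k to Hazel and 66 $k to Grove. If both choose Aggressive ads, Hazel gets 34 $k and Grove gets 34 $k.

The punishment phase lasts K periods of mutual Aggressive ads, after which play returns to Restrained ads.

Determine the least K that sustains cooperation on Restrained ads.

3

IC: ρ(1−ρ^K)/(1−ρ) ≥ (66−56)/(56−34) = 5/11.
With ρ = 1/3: need 1 − ρ^K ≥ 5/11·(1−1/3)/(1/3), i.e. ρ^K ≤ 0.0909.
Since (1/3)^2 = 0.1111 and (1/3)^3 = 0.0370, the smallest such K is 3.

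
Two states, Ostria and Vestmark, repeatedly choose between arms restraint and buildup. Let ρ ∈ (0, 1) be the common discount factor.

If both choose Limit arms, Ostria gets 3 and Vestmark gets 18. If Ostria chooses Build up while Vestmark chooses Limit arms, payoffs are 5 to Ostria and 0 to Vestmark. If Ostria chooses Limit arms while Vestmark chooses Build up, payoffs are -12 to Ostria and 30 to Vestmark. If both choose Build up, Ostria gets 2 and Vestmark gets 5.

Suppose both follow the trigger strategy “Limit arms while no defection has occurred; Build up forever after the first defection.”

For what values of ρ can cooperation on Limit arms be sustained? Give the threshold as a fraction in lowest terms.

2/3

Ostria: cooperation gives 3 each period; deviation gives 5 once then 2 forever.
  3/(1−ρ) ≥ 5 + 2ρ/(1−ρ) ⇒ ρ ≥ 2/3.
Vestmark: cooperation gives 18 each period; deviation gives 30 once then 5 forever.
  ρ ≥ 12/25.
Both must hold, so the binding constraint is Ostria's: ρ ≥ 2/3.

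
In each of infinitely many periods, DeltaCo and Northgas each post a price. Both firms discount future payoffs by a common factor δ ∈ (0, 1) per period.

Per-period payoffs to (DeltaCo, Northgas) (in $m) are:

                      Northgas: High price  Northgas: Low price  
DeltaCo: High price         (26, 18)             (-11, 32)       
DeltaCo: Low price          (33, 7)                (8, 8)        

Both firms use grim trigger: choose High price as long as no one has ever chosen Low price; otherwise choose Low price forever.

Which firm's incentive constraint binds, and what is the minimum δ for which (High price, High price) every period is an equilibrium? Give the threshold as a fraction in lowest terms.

For DeltaCo: deviation gain 33−26 = 7, per-period punishment loss 26−8 = 18. IC gives δ ≥ 7/25.
For Northgas: gain 14, loss 10 per period, so δ ≥ 14/24 = 7/12.
The tighter constraint is Northgas's, so cooperation needs δ ≥ 7/12.

Northgas; δ ≥ 7/12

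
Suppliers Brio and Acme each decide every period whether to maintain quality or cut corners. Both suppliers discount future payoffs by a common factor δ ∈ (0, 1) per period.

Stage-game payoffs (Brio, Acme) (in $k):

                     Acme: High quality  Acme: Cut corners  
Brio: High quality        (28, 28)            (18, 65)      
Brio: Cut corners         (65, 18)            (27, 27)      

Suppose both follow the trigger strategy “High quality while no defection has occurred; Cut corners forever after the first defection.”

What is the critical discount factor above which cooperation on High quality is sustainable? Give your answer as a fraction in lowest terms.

37/38

Under grim trigger the critical discount factor is (T−C)/(T−P) with T = 65, C = 28, P = 27.
δ* = (65−28)/(65−27) = 37/38.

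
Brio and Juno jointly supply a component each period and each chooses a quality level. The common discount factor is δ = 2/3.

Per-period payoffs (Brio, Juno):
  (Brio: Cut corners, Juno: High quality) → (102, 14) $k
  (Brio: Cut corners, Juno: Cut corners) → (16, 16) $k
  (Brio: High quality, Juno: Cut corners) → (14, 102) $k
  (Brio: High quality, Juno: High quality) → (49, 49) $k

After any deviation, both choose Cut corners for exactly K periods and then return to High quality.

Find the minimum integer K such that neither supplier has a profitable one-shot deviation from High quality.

5

Need Σ_{k=1}^{K} δ^k ≥ (102−49)/(49−16) = 1.6061 at δ = 2/3.
At K = 4 the sum is 1.6049 < 1.6061; at K = 5 it is 1.7366 ≥ 1.6061.
So the minimum punishment length is K = 5.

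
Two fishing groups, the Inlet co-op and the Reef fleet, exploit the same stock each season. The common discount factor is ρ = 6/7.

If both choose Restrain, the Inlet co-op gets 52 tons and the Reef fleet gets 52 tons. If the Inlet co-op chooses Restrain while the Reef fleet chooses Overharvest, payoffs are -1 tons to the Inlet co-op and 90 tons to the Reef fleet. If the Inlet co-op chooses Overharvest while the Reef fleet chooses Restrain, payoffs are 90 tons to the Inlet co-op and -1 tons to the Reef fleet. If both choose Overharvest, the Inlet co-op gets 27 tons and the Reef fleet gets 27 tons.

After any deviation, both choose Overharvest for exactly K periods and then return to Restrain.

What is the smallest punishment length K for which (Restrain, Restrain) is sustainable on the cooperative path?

2

Need Σ_{k=1}^{K} ρ^k ≥ (90−52)/(52−27) = 1.5200 at ρ = 6/7.
At K = 1 the sum is 0.8571 < 1.5200; at K = 2 it is 1.5918 ≥ 1.5200.
So the minimum punishment length is K = 2.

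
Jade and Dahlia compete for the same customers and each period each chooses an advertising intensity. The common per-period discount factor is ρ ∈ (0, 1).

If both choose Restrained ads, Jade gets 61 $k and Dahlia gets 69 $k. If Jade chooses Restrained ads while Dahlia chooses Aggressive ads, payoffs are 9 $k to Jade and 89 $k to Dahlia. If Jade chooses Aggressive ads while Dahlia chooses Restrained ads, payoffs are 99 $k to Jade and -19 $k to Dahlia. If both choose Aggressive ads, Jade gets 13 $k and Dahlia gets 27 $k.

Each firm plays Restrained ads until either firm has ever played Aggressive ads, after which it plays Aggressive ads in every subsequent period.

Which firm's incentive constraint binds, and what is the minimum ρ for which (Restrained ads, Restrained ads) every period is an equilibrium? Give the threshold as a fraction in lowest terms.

For Jade: deviation gain 99−61 = 38, per-period punishment loss 61−13 = 48. IC gives ρ ≥ 38/86 = 19/43.
For Dahlia: gain 20, loss 42 per period, so ρ ≥ 20/62 = 10/31.
The tighter constraint is Jade's, so cooperation needs ρ ≥ 19/43.

Jade; ρ ≥ 19/43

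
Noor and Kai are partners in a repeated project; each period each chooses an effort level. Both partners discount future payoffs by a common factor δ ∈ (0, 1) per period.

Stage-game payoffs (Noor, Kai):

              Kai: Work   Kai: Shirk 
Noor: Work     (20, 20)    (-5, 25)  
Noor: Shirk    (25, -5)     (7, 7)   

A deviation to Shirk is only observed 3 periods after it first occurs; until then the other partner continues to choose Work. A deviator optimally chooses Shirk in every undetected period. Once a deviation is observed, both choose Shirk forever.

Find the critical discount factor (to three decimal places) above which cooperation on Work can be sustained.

0.652

A deviator earns 25 for 3 periods, then 7 forever; cooperating earns 20 forever. Multiplying the IC by (1−δ):
20 ≥ 25(1−δ^3) + 7δ^3, so 18·δ^3 ≥ 5 and δ^3 ≥ 5/18.
δ ≥ (5/18)^(1/3) ≈ 0.652.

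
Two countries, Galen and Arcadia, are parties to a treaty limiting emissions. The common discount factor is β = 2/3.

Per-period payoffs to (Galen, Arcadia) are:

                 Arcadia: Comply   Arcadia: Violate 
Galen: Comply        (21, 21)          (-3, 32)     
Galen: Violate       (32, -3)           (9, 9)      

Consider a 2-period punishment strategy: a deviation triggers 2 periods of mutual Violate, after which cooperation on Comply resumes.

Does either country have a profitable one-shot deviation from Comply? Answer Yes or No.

Comparing payoff streams over the 3 periods until play realigns: cooperate → 21(1+β+…+β^2); deviate → 32 + 9(β+…+β^2).
Cooperation is sustained iff (21−9)(β+…+β^2) ≥ 32−21.
β+…+β^2 = 2/3·(1−(2/3)^2)/(1−2/3) = 1.1111, and (32−21)/(21−9) = 0.9167.
1.1111 ≥ 0.9167, so cooperation is sustainable.

No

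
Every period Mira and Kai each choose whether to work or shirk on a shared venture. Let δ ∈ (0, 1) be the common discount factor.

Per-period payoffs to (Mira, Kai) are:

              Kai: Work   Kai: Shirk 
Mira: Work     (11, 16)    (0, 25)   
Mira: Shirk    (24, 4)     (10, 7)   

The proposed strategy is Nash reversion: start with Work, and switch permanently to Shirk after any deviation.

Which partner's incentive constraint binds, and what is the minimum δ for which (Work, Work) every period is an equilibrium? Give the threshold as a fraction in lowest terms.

Mira: cooperation gives 11 each period; deviation gives 24 once then 10 forever.
  11/(1−δ) ≥ 24 + 10δ/(1−δ) ⇒ δ ≥ 13/14.
Kai: cooperation gives 16 each period; deviation gives 25 once then 7 forever.
  δ ≥ 9/18 = 1/2.
Both must hold, so the binding constraint is Mira's: δ ≥ 13/14.

Mira; δ ≥ 13/14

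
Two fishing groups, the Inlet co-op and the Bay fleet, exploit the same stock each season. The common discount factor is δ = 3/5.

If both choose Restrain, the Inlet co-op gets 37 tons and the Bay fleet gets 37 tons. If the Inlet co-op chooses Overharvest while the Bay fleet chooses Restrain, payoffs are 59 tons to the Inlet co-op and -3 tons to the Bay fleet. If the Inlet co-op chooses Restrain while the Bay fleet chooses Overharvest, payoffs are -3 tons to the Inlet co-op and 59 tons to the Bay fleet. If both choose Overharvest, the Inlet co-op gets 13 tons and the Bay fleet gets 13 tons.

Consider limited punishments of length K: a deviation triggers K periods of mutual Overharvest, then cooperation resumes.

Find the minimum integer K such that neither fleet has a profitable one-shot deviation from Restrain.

IC: δ(1−δ^K)/(1−δ) ≥ (59−37)/(37−13) = 11/12.
With δ = 3/5: need 1 − δ^K ≥ 11/12·(1−3/5)/(3/5), i.e. δ^K ≤ 0.3889.
Since (3/5)^1 = 0.6000 and (3/5)^2 = 0.3600, the smallest such K is 2.

2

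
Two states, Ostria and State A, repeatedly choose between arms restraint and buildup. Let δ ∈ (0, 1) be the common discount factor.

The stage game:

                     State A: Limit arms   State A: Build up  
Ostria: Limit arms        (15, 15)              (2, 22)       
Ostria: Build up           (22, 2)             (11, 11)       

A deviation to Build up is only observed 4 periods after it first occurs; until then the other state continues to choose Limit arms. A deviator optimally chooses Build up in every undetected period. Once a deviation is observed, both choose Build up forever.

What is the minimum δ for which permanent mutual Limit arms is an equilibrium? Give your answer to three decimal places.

A deviator earns 22 for 4 periods, then 11 forever; cooperating earns 15 forever. Multiplying the IC by (1−δ):
15 ≥ 22(1−δ^4) + 11δ^4, so 11·δ^4 ≥ 7 and δ^4 ≥ 7/11.
δ ≥ (7/11)^(1/4) ≈ 0.893.

0.893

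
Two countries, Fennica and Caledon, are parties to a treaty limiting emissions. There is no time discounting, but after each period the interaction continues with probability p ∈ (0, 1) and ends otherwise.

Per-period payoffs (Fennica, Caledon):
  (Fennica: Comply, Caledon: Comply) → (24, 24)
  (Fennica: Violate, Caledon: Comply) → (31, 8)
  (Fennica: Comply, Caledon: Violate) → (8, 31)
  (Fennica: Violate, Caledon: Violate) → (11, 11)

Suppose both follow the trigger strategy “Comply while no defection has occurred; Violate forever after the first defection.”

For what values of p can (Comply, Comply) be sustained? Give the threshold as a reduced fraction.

With no time discounting, the continuation probability p plays the role of the discount factor.
Grim-trigger IC: 24/(1−p) ≥ 31 + 11p/(1−p) ⇒ p ≥ (31−24)/(31−11) = 7/20.

7/20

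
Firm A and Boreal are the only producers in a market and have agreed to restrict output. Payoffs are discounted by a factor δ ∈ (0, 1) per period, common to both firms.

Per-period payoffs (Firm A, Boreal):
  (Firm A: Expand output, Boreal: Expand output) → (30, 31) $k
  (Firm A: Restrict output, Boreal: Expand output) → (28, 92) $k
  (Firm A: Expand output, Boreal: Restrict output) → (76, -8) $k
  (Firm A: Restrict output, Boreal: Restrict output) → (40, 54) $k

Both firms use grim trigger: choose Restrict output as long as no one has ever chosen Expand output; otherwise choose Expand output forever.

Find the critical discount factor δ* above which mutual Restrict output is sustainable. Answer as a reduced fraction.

18/23

For Firm A: deviation gain 76−40 = 36, per-period punishment loss 40−30 = 10. IC gives δ ≥ 36/46 = 18/23.
For Boreal: gain 38, loss 23 per period, so δ ≥ 38/61.
The tighter constraint is Firm A's, so cooperation needs δ ≥ 18/23.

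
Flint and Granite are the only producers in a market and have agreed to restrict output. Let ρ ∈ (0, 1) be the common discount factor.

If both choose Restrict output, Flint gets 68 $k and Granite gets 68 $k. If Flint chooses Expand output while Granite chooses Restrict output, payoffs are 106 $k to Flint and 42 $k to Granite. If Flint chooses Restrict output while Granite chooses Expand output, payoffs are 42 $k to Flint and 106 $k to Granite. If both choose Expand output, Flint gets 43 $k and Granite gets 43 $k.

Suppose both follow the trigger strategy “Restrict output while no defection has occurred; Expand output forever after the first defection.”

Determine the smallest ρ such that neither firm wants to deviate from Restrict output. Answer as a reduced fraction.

38/63

Cooperation forever yields 68 each period: 68/(1−ρ).
Deviating yields 106 once, then 43 forever: 106 + 43ρ/(1−ρ).
No profitable deviation requires 68/(1−ρ) ≥ 106 + 43ρ/(1−ρ).
Multiplying by (1−ρ): 68 ≥ 106(1−ρ) + 43ρ = 106 − 63ρ.
So 63ρ ≥ 38, i.e. ρ ≥ 38/63.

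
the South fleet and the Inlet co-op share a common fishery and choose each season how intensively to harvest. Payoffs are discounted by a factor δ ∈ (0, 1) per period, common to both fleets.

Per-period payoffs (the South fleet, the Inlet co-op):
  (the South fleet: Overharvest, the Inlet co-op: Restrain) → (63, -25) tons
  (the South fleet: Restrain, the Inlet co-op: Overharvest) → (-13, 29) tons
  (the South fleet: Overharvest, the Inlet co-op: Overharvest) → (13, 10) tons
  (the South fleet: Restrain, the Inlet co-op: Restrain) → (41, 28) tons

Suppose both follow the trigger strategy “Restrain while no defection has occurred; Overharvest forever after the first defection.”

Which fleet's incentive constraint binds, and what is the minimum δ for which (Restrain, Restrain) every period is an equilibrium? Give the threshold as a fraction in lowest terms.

the South fleet's threshold: (63−41)/(63−13) = 11/25.
the Inlet co-op's threshold: (29−28)/(29−10) = 1/19.
11/25 > 1/19, so the South fleet binds and δ* = 11/25.

the South fleet; δ ≥ 11/25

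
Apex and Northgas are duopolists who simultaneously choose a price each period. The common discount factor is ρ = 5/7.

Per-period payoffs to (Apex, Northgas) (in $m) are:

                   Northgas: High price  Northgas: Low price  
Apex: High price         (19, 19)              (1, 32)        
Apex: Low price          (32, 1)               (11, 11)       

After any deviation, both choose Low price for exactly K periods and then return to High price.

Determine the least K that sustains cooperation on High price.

No profitable deviation requires (19−11)(ρ+…+ρ^K) ≥ 32−19, i.e. ρ+…+ρ^K ≥ 13/8 ≈ 1.6250.
With ρ = 5/7, the partial sums are K=1: 0.7143, K=2: 1.2245, K=3: 1.5889, K=4: 1.8492.
K = 4 is the first length at which the sum reaches 1.6250.

4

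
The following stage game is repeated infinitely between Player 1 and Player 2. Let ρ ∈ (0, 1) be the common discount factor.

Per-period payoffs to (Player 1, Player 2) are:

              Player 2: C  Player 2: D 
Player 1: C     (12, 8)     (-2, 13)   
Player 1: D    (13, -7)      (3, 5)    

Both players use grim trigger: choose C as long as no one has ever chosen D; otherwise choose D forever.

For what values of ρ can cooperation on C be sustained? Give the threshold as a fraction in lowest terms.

Player 1: cooperation gives 12 each period; deviation gives 13 once then 3 forever.
  12/(1−ρ) ≥ 13 + 3ρ/(1−ρ) ⇒ ρ ≥ 1/10.
Player 2: cooperation gives 8 each period; deviation gives 13 once then 5 forever.
  ρ ≥ 5/8.
Both must hold, so the binding constraint is Player 2's: ρ ≥ 5/8.

5/8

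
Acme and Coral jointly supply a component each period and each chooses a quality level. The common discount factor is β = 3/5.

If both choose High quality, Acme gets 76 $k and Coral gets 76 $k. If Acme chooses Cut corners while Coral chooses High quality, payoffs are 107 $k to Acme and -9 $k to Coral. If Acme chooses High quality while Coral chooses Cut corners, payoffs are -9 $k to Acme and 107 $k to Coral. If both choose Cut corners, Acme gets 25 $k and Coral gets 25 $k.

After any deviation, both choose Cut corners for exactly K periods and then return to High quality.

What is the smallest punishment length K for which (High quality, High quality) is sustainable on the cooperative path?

IC: β(1−β^K)/(1−β) ≥ (107−76)/(76−25) = 31/51.
With β = 3/5: need 1 − β^K ≥ 31/51·(1−3/5)/(3/5), i.e. β^K ≤ 0.5948.
Since (3/5)^1 = 0.6000 and (3/5)^2 = 0.3600, the smallest such K is 2.

2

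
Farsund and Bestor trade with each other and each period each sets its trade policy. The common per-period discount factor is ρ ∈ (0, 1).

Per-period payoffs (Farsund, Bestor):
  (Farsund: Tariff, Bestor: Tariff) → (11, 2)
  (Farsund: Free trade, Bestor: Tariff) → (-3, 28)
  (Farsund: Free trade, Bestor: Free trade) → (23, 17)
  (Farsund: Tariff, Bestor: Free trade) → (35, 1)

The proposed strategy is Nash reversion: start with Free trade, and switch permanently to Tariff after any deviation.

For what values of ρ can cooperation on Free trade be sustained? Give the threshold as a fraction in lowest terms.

1/2

Farsund: cooperation gives 23 each period; deviation gives 35 once then 11 forever.
  23/(1−ρ) ≥ 35 + 11ρ/(1−ρ) ⇒ ρ ≥ 12/24 = 1/2.
Bestor: cooperation gives 17 each period; deviation gives 28 once then 2 forever.
  ρ ≥ 11/26.
Both must hold, so the binding constraint is Farsund's: ρ ≥ 1/2.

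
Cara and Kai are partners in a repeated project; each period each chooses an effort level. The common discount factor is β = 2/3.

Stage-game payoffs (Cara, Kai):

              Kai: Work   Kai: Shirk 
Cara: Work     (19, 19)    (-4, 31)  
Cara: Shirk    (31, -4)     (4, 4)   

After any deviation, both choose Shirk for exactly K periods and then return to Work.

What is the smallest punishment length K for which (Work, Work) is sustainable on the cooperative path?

IC: β(1−β^K)/(1−β) ≥ (31−19)/(19−4) = 4/5.
With β = 2/3: need 1 − β^K ≥ 4/5·(1−2/3)/(2/3), i.e. β^K ≤ 0.6000.
Since (2/3)^1 = 0.6667 and (2/3)^2 = 0.4444, the smallest such K is 2.

2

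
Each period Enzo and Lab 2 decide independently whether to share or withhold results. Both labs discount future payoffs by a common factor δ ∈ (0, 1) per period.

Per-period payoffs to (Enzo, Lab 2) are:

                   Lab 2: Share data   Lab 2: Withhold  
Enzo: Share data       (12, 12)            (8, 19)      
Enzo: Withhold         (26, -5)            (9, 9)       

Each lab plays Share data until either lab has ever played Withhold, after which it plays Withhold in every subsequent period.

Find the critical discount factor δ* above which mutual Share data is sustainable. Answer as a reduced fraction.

14/17

Enzo's threshold: (26−12)/(26−9) = 14/17.
Lab 2's threshold: (19−12)/(19−9) = 7/10.
14/17 > 7/10, so Enzo binds and δ* = 14/17.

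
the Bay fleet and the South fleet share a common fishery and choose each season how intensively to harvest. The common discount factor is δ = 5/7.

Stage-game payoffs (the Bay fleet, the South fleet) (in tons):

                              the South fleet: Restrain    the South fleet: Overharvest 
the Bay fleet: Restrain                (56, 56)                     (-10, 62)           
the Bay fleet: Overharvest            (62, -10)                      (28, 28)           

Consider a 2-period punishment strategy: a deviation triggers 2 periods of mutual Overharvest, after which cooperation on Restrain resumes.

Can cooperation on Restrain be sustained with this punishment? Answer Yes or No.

IC: δ+…+δ^2 ≥ (62−56)/(56−28) = 3/14.
At δ = 5/7: partial sum = 1.2245 ≥ 0.2143. Cooperation sustainable.

Yes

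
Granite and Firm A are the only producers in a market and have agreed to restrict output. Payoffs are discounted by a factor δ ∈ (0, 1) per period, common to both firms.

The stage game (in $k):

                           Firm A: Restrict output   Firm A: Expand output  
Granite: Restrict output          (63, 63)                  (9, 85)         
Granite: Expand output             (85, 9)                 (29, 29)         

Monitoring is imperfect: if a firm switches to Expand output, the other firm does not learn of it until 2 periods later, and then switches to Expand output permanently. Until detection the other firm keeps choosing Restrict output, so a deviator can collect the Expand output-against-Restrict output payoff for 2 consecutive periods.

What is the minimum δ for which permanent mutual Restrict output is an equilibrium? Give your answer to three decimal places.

0.627

The best deviation is to choose Expand output for all 2 undetected periods, earning 85 each, then 29 forever once detected.
Deviation value: 85(1−δ^2)/(1−δ) + 29δ^2/(1−δ); cooperation value: 63/(1−δ).
IC: 63 ≥ 85(1−δ^2) + 29δ^2 = 85 − 56δ^2.
So δ^2 ≥ 22/56 = 11/28, giving δ ≥ (11/28)^(1/2) ≈ 0.627.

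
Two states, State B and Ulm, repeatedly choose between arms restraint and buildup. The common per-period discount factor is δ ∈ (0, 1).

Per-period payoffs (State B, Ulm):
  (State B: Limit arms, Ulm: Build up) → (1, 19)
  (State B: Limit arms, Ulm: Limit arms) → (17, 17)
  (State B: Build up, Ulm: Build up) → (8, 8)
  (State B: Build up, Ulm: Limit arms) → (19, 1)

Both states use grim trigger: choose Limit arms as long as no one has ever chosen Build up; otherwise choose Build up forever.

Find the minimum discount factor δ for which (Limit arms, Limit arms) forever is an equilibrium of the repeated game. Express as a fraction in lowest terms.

2/11

One-period gain from deviating is 19 − 17 = 2. The loss is 17 − 8 = 9 in every subsequent period, with present value 9·δ/(1−δ).
Deviation is unprofitable when 9·δ/(1−δ) ≥ 2, i.e. δ/(1−δ) ≥ 2/9.
Equivalently δ ≥ 2/(2+9) = 2/11.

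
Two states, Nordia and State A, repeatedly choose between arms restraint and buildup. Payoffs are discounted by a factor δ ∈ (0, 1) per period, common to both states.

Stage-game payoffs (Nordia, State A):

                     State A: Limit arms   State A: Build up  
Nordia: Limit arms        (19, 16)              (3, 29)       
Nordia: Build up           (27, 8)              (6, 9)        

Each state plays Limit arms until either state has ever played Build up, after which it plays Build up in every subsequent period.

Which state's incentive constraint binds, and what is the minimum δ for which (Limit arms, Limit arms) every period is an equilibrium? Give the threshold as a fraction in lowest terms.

State A; δ ≥ 13/20

Nordia's threshold: (27−19)/(27−6) = 8/21.
State A's threshold: (29−16)/(29−9) = 13/20.
8/21 < 13/20, so State A binds and δ* = 13/20.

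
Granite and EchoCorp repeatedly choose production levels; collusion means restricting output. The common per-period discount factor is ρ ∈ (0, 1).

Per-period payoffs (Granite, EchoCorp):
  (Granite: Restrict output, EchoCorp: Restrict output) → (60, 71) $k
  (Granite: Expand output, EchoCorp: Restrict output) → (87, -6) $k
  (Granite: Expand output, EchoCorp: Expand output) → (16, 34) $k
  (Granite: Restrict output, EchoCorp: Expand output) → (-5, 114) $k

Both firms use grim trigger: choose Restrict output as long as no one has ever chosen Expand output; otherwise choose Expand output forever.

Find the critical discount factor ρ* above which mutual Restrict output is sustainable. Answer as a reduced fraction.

43/80

For Granite: deviation gain 87−60 = 27, per-period punishment loss 60−16 = 44. IC gives ρ ≥ 27/71.
For EchoCorp: gain 43, loss 37 per period, so ρ ≥ 43/80.
The tighter constraint is EchoCorp's, so cooperation needs ρ ≥ 43/80.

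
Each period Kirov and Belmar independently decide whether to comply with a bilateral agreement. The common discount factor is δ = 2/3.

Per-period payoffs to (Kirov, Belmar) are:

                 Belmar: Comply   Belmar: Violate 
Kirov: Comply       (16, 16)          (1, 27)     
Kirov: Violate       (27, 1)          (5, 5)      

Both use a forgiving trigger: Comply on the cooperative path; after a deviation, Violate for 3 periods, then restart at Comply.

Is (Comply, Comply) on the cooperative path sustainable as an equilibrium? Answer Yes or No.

Yes

IC: δ+…+δ^3 ≥ (27−16)/(16−5) = 1.
At δ = 2/3: partial sum = 1.4074 ≥ 1.0000. Cooperation sustainable.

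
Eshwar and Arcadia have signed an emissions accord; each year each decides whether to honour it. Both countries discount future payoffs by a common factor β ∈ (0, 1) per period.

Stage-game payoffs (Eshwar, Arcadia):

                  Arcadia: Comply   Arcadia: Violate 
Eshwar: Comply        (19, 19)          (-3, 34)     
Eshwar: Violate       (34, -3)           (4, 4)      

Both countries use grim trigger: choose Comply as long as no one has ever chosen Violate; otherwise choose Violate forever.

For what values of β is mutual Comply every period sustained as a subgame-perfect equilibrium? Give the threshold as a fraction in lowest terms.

19/(1−β) ≥ 34 + 4β/(1−β)
19 ≥ 34 − 30β
β ≥ 15/30 = 1/2.

1/2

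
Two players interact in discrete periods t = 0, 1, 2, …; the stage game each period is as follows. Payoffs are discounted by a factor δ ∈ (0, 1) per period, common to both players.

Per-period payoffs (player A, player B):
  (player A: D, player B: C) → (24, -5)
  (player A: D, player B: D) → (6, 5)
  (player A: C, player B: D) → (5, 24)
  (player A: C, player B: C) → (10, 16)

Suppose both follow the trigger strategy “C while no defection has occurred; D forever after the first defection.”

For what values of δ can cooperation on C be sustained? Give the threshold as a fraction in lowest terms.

player A: cooperation gives 10 each period; deviation gives 24 once then 6 forever.
  10/(1−δ) ≥ 24 + 6δ/(1−δ) ⇒ δ ≥ 14/18 = 7/9.
player B: cooperation gives 16 each period; deviation gives 24 once then 5 forever.
  δ ≥ 8/19.
Both must hold, so the binding constraint is player A's: δ ≥ 7/9.

7/9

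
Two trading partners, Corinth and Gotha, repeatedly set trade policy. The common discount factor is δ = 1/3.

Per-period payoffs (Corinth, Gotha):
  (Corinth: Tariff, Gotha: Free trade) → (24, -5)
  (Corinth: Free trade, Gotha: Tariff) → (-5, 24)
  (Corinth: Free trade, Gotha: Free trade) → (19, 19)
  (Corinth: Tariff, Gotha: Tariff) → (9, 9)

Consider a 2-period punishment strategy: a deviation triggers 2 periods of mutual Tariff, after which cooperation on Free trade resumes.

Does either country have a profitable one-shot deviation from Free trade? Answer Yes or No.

Comparing payoff streams over the 3 periods until play realigns: cooperate → 19(1+δ+…+δ^2); deviate → 24 + 9(δ+…+δ^2).
Cooperation is sustained iff (19−9)(δ+…+δ^2) ≥ 24−19.
δ+…+δ^2 = 1/3·(1−(1/3)^2)/(1−1/3) = 0.4444, and (24−19)/(19−9) = 0.5000.
0.4444 < 0.5000, so cooperation is not sustainable.

Yes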